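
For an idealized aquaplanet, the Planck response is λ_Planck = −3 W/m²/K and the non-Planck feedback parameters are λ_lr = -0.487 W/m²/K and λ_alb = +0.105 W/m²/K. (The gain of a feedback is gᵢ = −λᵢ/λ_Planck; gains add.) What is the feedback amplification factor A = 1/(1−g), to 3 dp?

0.887

Convert to gains: g_lr = -0.487/3 = -0.1623; g_alb = 0.105/3 = 0.035.
Total gain g = -0.1273.
A = 1/(1 + 0.1273) = 0.887.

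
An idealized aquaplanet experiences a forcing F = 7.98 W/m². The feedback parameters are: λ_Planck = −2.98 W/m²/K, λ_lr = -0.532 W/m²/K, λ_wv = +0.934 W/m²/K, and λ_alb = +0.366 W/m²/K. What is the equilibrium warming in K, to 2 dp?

3.61 K

Net feedback parameter λ = (−2.98) + (-0.532) + (+0.934) + (+0.366) = -2.212 W/m²/K.
ΔT = −F/λ = −7.98/(-2.212) = 3.61 K.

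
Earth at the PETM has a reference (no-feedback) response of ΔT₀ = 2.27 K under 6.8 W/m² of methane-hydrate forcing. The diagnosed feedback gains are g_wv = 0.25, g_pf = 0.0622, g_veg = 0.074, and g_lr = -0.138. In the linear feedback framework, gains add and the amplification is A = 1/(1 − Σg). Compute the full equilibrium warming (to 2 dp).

Total gain g = 0.25 + 0.0622 + 0.074 − 0.138 = 0.2482.
Amplification A = 1/(1 − 0.2482) = 1.33.
ΔT = 2.27 × 1.33 = 3.02 K.

3.02 K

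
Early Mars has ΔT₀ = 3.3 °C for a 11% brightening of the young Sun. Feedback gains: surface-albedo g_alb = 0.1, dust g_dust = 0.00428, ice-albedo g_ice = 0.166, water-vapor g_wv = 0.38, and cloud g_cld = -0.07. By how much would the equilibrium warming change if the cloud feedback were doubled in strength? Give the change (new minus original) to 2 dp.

Original: g = 0.58028, ΔT = 3.3/(1−0.58028) = 7.8624 °C.
With doubled cloud: g' = 0.51028, ΔT' = 3.3/(1−0.51028) = 6.7385 °C.
Change = 6.7385 − 7.8624 = -1.12 °C.

-1.12 °C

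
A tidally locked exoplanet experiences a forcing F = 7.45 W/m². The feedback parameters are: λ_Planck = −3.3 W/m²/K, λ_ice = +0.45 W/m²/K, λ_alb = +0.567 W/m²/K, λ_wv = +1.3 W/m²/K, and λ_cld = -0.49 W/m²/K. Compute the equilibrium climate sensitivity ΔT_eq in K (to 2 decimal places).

Net feedback parameter λ = (−3.3) + (+0.45) + (+0.567) + (+1.3) + (-0.49) = -1.473 W/m²/K.
ΔT = −F/λ = −7.45/(-1.473) = 5.06 K.

5.06 K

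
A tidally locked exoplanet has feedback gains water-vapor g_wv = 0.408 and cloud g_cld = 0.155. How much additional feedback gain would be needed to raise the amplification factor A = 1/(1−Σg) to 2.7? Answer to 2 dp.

Current total gain = 0.563.
Target gain for A = 2.7: g* = 1 − 1/2.7 = 0.6296.
Additional gain needed = 0.6296 − 0.563 = 0.07.

0.07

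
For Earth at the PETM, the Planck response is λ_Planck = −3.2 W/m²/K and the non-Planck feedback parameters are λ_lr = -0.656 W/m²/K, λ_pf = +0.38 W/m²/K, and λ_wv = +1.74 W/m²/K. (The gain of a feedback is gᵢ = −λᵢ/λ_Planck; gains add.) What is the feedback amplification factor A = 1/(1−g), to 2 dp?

1.84

Convert to gains: g_lr = -0.656/3.2 = -0.205; g_pf = 0.38/3.2 = 0.1187; g_wv = 1.74/3.2 = 0.5437.
Total gain g = 0.4574.
A = 1/(1 − 0.4574) = 1.84.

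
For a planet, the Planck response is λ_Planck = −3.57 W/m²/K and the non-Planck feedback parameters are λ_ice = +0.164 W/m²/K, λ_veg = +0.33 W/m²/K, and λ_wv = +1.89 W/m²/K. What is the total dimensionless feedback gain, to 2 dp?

0.67

Convert to gains: g_ice = 0.164/3.57 = 0.04594; g_veg = 0.33/3.57 = 0.09244; g_wv = 1.89/3.57 = 0.5294.
Total gain g = 0.66778.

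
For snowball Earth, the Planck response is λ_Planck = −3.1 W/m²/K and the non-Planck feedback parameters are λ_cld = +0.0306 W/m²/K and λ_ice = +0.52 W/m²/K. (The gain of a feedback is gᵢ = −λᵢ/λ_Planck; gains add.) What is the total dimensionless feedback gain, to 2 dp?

Convert to gains: g_cld = 0.0306/3.1 = 0.009871; g_ice = 0.52/3.1 = 0.1677.
Total gain g = 0.177571.

0.18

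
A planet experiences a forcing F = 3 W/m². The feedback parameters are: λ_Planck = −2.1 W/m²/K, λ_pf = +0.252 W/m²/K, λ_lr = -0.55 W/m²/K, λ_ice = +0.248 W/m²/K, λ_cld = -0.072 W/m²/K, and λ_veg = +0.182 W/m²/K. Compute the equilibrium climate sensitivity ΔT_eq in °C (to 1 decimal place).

Net feedback parameter λ = (−2.1) + (+0.252) + (-0.55) + (+0.248) + (-0.072) + (+0.182) = -2.04 W/m²/K.
ΔT = −F/λ = −3/(-2.04) = 1.5 °C.

1.5 °C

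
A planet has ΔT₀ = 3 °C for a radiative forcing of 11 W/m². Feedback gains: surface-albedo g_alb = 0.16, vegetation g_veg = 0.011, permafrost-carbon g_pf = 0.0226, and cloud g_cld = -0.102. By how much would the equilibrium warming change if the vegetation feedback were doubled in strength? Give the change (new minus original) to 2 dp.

0.04 °C

Original: g = 0.0916, ΔT = 3/(1−0.0916) = 3.3025 °C.
With doubled vegetation: g' = 0.1026, ΔT' = 3/(1−0.1026) = 3.3430 °C.
Change = 3.3430 − 3.3025 = 0.04 °C.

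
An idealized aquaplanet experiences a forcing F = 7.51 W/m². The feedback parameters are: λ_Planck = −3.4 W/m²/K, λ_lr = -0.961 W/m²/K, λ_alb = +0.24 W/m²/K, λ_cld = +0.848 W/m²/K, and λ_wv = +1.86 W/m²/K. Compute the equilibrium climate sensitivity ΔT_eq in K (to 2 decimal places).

5.31 K

Net feedback parameter λ = (−3.4) + (-0.961) + (+0.24) + (+0.848) + (+1.86) = -1.413 W/m²/K.
ΔT = −F/λ = −7.51/(-1.413) = 5.31 K.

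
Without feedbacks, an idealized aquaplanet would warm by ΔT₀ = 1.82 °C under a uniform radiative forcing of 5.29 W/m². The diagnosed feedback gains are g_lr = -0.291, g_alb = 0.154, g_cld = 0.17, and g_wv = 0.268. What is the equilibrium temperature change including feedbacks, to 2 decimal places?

Total gain g = -0.291 + 0.154 + 0.17 + 0.268 = 0.301.
Amplification A = 1/(1 − 0.301) = 1.431.
ΔT = 1.82 × 1.431 = 2.60 °C.

2.60 °C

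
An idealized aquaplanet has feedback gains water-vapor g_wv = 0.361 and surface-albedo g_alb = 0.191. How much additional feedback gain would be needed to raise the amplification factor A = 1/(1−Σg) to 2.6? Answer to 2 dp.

Current total gain = 0.552.
Target gain for A = 2.6: g* = 1 − 1/2.6 = 0.6154.
Additional gain needed = 0.6154 − 0.552 = 0.06.

0.06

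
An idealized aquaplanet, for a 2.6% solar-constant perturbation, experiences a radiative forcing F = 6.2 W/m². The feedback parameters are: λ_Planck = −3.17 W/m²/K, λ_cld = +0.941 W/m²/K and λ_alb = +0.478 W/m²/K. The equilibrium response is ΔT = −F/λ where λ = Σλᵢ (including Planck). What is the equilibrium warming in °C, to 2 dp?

3.54 °C

Net feedback parameter λ = (−3.17) + (+0.941) + (+0.478) = -1.751 W/m²/K.
ΔT = −F/λ = −6.2/(-1.751) = 3.54 °C.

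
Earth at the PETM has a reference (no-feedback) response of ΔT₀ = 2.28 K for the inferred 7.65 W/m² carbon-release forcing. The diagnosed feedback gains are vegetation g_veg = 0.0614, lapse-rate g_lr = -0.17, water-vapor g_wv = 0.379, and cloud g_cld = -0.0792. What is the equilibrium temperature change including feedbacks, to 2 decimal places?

Total gain g = 0.0614 − 0.17 + 0.379 − 0.0792 = 0.1912.
Amplification A = 1/(1 − 0.1912) = 1.236.
ΔT = 2.28 × 1.236 = 2.82 K.

2.82 K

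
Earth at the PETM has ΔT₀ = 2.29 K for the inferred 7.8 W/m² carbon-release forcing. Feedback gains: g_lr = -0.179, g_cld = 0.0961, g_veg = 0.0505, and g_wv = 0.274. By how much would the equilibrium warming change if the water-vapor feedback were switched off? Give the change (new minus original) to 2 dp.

-0.80 K

Original: g = 0.2416, ΔT = 2.29/(1−0.2416) = 3.0195 K.
Without water-vapor: g' = -0.0324, ΔT' = 2.29/(1+0.0324) = 2.2181 K.
Change = 2.2181 − 3.0195 = -0.80 K.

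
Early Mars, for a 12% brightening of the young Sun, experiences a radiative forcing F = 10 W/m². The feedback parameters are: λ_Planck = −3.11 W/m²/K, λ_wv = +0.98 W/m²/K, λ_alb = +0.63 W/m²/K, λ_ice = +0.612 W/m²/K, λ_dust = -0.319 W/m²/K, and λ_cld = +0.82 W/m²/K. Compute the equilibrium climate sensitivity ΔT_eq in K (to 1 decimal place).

25.8 K

Net feedback parameter λ = (−3.11) + (+0.98) + (+0.63) + (+0.612) + (-0.319) + (+0.82) = -0.387 W/m²/K.
ΔT = −F/λ = −10/(-0.387) = 25.8 K.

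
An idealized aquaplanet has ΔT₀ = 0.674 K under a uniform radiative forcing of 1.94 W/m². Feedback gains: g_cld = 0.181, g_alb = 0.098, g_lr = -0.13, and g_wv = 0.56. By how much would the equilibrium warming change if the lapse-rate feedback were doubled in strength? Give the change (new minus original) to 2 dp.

-0.72 K

Original: g = 0.709, ΔT = 0.674/(1−0.709) = 2.3162 K.
With doubled lapse-rate: g' = 0.579, ΔT' = 0.674/(1−0.579) = 1.6010 K.
Change = 1.6010 − 2.3162 = -0.72 K.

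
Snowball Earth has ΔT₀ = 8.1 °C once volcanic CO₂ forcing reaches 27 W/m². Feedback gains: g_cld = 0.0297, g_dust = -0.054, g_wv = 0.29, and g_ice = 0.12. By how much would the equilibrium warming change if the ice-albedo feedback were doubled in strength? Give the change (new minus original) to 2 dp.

3.20 °C

Original: g = 0.3857, ΔT = 8.1/(1−0.3857) = 13.1857 °C.
With doubled ice-albedo: g' = 0.5057, ΔT' = 8.1/(1−0.5057) = 16.3868 °C.
Change = 16.3868 − 13.1857 = 3.20 °C.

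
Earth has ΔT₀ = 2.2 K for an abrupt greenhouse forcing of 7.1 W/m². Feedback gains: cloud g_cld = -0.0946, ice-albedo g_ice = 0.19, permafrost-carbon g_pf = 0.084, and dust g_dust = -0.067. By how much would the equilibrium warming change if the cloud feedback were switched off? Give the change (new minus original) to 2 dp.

Original: g = 0.1124, ΔT = 2.2/(1−0.1124) = 2.4786 K.
Without cloud: g' = 0.207, ΔT' = 2.2/(1−0.207) = 2.7743 K.
Change = 2.7743 − 2.4786 = 0.30 K.

0.30 K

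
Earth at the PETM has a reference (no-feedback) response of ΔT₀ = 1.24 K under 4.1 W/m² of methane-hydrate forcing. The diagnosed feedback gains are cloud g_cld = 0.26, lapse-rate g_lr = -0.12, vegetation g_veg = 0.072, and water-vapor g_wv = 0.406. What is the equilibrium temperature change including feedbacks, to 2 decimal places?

Total gain g = 0.26 − 0.12 + 0.072 + 0.406 = 0.618.
Amplification A = 1/(1 − 0.618) = 2.618.
ΔT = 1.24 × 2.618 = 3.25 K.

3.25 K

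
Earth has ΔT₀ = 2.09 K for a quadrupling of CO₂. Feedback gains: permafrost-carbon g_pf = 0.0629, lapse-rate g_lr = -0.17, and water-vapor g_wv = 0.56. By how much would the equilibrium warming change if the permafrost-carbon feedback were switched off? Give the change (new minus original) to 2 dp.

Original: g = 0.4529, ΔT = 2.09/(1−0.4529) = 3.8201 K.
Without permafrost-carbon: g' = 0.39, ΔT' = 2.09/(1−0.39) = 3.4262 K.
Change = 3.4262 − 3.8201 = -0.39 K.

-0.39 K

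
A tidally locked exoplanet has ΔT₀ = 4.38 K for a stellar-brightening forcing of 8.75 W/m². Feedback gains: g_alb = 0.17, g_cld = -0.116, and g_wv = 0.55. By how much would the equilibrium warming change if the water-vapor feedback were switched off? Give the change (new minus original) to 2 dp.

Original: g = 0.604, ΔT = 4.38/(1−0.604) = 11.0606 K.
Without water-vapor: g' = 0.054, ΔT' = 4.38/(1−0.054) = 4.6300 K.
Change = 4.6300 − 11.0606 = -6.43 K.

-6.43 K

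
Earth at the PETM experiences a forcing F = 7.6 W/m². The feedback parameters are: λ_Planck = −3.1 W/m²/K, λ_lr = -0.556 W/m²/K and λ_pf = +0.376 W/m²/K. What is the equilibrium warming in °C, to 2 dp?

2.32 °C

Net feedback parameter λ = (−3.1) + (-0.556) + (+0.376) = -3.28 W/m²/K.
ΔT = −F/λ = −7.6/(-3.28) = 2.32 °C.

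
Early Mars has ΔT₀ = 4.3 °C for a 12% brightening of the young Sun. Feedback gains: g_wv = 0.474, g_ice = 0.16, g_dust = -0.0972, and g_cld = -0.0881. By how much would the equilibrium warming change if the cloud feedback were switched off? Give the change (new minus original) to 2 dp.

1.48 °C

Original: g = 0.4487, ΔT = 4.3/(1−0.4487) = 7.7997 °C.
Without cloud: g' = 0.5368, ΔT' = 4.3/(1−0.5368) = 9.2832 °C.
Change = 9.2832 − 7.7997 = 1.48 °C.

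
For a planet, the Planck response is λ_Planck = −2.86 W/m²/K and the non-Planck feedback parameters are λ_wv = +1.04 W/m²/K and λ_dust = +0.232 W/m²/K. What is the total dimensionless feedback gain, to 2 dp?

Convert to gains: g_wv = 1.04/2.86 = 0.3636; g_dust = 0.232/2.86 = 0.08112.
Total gain g = 0.44472.

0.44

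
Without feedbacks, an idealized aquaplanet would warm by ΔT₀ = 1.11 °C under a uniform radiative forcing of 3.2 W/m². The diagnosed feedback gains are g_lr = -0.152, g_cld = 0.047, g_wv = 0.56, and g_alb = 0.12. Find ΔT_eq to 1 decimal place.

Total gain g = -0.152 + 0.047 + 0.56 + 0.12 = 0.575.
Amplification A = 1/(1 − 0.575) = 2.353.
ΔT = 1.11 × 2.353 = 2.6 °C.

2.6 °C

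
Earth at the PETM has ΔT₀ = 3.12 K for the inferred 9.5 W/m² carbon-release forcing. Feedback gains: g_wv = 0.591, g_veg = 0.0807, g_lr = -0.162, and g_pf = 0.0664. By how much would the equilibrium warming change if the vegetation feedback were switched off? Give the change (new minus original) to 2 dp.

-1.18 K

Original: g = 0.5761, ΔT = 3.12/(1−0.5761) = 7.3602 K.
Without vegetation: g' = 0.4954, ΔT' = 3.12/(1−0.4954) = 6.1831 K.
Change = 6.1831 − 7.3602 = -1.18 K.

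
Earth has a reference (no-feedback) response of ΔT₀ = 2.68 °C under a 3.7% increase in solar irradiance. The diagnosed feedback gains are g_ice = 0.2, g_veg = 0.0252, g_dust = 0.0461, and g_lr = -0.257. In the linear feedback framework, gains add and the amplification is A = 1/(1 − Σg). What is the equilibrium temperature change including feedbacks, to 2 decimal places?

Total gain g = 0.2 + 0.0252 + 0.0461 − 0.257 = 0.0143.
Amplification A = 1/(1 − 0.0143) = 1.015.
ΔT = 2.68 × 1.015 = 2.72 °C.

2.72 °C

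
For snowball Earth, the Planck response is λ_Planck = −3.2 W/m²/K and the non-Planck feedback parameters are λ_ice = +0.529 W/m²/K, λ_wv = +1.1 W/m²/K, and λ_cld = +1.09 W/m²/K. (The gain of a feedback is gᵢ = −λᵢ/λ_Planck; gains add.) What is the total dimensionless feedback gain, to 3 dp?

0.850

Convert to gains: g_ice = 0.529/3.2 = 0.1653; g_wv = 1.1/3.2 = 0.3438; g_cld = 1.09/3.2 = 0.3406.
Total gain g = 0.8497.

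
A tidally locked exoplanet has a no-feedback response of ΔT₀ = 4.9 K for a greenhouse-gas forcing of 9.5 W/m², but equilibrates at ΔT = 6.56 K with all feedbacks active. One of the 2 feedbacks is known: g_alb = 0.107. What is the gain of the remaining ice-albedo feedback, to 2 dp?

Amplification A = ΔT/ΔT₀ = 6.56/4.9 = 1.339.
Total gain g = 1 − 1/A = 1 − 1/1.339 = 0.2532.
The known gain is 0.107.
g_ice = 0.2532 − 0.107 = 0.15.

0.15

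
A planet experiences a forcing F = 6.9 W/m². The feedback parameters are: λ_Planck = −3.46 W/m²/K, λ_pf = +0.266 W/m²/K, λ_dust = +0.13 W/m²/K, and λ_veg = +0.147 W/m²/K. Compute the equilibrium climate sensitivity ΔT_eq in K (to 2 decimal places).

2.37 K

Net feedback parameter λ = (−3.46) + (+0.266) + (+0.13) + (+0.147) = -2.917 W/m²/K.
ΔT = −F/λ = −6.9/(-2.917) = 2.37 K.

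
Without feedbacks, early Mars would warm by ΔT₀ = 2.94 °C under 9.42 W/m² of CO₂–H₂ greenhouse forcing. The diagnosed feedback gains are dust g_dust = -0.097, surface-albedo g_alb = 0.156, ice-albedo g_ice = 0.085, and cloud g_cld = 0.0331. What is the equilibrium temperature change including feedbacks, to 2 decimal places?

Total gain g = -0.097 + 0.156 + 0.085 + 0.0331 = 0.1771.
Amplification A = 1/(1 − 0.1771) = 1.215.
ΔT = 2.94 × 1.215 = 3.57 °C.

3.57 °C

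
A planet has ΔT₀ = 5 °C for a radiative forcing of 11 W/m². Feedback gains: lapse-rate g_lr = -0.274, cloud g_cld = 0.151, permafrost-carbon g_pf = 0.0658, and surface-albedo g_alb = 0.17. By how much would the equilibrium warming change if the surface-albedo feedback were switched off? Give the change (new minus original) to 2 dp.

Original: g = 0.1128, ΔT = 5/(1−0.1128) = 5.6357 °C.
Without surface-albedo: g' = -0.0572, ΔT' = 5/(1+0.0572) = 4.7295 °C.
Change = 4.7295 − 5.6357 = -0.91 °C.

-0.91 °C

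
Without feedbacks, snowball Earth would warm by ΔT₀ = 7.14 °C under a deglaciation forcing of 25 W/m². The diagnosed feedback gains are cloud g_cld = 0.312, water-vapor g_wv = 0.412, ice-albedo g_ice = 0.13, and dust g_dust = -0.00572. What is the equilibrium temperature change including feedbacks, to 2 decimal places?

Total gain g = 0.312 + 0.412 + 0.13 − 0.00572 = 0.84828.
Amplification A = 1/(1 − 0.84828) = 6.591.
ΔT = 7.14 × 6.591 = 47.06 °C.

47.06 °C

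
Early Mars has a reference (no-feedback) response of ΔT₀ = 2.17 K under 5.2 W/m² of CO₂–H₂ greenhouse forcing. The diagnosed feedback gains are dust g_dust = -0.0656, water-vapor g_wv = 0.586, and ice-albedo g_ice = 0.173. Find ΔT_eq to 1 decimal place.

7.1 K

Total gain g = -0.0656 + 0.586 + 0.173 = 0.6934.
Amplification A = 1/(1 − 0.6934) = 3.262.
ΔT = 2.17 × 3.262 = 7.1 K.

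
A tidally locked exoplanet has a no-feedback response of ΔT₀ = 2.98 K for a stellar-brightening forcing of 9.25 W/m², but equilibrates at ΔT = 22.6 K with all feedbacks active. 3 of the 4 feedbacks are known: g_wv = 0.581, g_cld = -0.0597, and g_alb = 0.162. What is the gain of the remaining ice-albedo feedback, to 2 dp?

Amplification A = ΔT/ΔT₀ = 22.6/2.98 = 7.584.
Total gain g = 1 − 1/A = 1 − 1/7.584 = 0.8681.
Known gains sum to 0.581 − 0.0597 + 0.162 = 0.6833.
g_ice = 0.8681 − 0.6833 = 0.18.

0.18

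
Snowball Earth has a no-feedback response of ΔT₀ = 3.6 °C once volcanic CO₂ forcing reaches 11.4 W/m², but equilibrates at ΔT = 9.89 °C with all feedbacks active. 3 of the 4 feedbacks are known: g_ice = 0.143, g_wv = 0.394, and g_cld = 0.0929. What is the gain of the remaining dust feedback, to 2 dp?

Amplification A = ΔT/ΔT₀ = 9.89/3.6 = 2.747.
Total gain g = 1 − 1/A = 1 − 1/2.747 = 0.636.
Known gains sum to 0.143 + 0.394 + 0.0929 = 0.6299.
g_dust = 0.636 − 0.6299 = 0.01.

0.01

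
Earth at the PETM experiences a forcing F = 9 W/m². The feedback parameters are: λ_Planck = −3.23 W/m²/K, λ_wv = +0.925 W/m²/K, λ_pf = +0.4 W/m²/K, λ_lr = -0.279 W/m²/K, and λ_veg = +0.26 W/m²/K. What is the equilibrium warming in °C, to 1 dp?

Net feedback parameter λ = (−3.23) + (+0.925) + (+0.4) + (-0.279) + (+0.26) = -1.924 W/m²/K.
ΔT = −F/λ = −9/(-1.924) = 4.7 °C.

4.7 °C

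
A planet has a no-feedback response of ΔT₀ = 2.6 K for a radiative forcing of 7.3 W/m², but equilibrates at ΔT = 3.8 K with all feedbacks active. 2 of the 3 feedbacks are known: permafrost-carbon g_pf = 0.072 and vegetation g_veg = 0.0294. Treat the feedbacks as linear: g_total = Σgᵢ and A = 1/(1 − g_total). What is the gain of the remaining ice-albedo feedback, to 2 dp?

0.21

Amplification A = ΔT/ΔT₀ = 3.8/2.6 = 1.462.
Total gain g = 1 − 1/A = 1 − 1/1.462 = 0.316.
Known gains sum to 0.072 + 0.0294 = 0.1014.
g_ice = 0.316 − 0.1014 = 0.21.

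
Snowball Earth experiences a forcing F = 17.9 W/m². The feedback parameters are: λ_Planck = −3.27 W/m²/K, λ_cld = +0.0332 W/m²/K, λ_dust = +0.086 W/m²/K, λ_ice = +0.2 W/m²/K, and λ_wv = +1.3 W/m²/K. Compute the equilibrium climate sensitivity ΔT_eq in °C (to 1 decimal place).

Net feedback parameter λ = (−3.27) + (+0.0332) + (+0.086) + (+0.2) + (+1.3) = -1.6508 W/m²/K.
ΔT = −F/λ = −17.9/(-1.6508) = 10.8 °C.

10.8 °C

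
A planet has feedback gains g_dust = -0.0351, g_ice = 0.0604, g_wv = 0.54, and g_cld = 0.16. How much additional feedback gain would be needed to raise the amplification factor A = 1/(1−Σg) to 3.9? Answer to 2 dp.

0.02

Current total gain = 0.7253.
Target gain for A = 3.9: g* = 1 − 1/3.9 = 0.7436.
Additional gain needed = 0.7436 − 0.7253 = 0.02.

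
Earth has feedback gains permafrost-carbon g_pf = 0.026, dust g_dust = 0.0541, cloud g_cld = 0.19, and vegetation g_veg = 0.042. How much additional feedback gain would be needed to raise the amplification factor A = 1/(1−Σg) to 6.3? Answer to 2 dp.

Current total gain = 0.3121.
Target gain for A = 6.3: g* = 1 − 1/6.3 = 0.8413.
Additional gain needed = 0.8413 − 0.3121 = 0.53.

0.53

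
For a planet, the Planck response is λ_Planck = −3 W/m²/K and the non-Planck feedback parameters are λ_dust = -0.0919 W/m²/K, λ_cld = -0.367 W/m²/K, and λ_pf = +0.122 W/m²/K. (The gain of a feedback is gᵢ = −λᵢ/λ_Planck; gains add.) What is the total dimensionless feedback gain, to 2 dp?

-0.11

Convert to gains: g_dust = -0.0919/3 = -0.03063; g_cld = -0.367/3 = -0.1223; g_pf = 0.122/3 = 0.04067.
Total gain g = -0.11226.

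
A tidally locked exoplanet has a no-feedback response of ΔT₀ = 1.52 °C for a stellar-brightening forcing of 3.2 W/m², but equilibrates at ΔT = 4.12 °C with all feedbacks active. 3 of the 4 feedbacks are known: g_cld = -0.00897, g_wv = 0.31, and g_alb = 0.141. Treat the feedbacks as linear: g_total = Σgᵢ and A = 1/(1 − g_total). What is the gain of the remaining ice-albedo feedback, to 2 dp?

Amplification A = ΔT/ΔT₀ = 4.12/1.52 = 2.711.
Total gain g = 1 − 1/A = 1 − 1/2.711 = 0.6311.
Known gains sum to -0.00897 + 0.31 + 0.141 = 0.44203.
g_ice = 0.6311 − 0.44203 = 0.19.

0.19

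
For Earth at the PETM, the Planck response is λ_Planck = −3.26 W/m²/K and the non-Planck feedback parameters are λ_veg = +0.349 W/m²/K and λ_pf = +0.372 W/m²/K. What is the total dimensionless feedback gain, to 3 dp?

Convert to gains: g_veg = 0.349/3.26 = 0.1071; g_pf = 0.372/3.26 = 0.1141.
Total gain g = 0.2212.

0.221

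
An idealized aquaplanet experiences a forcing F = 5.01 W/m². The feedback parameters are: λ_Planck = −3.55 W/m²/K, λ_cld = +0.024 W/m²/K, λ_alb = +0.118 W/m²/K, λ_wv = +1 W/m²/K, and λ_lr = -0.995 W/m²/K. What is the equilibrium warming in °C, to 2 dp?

Net feedback parameter λ = (−3.55) + (+0.024) + (+0.118) + (+1) + (-0.995) = -3.403 W/m²/K.
ΔT = −F/λ = −5.01/(-3.403) = 1.47 °C.

1.47 °C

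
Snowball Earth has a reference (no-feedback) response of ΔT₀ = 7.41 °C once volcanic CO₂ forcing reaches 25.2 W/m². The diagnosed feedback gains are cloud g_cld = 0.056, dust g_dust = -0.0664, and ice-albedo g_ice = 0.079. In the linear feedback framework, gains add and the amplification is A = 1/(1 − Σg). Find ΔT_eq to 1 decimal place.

8.0 °C

Total gain g = 0.056 − 0.0664 + 0.079 = 0.0686.
Amplification A = 1/(1 − 0.0686) = 1.074.
ΔT = 7.41 × 1.074 = 8.0 °C.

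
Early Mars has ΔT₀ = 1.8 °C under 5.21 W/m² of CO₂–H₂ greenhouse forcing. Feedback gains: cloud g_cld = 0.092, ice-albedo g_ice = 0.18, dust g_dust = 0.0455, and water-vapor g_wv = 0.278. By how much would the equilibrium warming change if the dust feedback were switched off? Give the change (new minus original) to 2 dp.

-0.45 °C

Original: g = 0.5955, ΔT = 1.8/(1−0.5955) = 4.4499 °C.
Without dust: g' = 0.55, ΔT' = 1.8/(1−0.55) = 4.0000 °C.
Change = 4.0000 − 4.4499 = -0.45 °C.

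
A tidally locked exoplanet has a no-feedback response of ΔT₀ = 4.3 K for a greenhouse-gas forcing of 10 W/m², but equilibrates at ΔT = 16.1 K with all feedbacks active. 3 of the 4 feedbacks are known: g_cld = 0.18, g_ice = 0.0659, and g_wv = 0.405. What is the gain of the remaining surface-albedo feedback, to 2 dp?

0.08

Amplification A = ΔT/ΔT₀ = 16.1/4.3 = 3.744.
Total gain g = 1 − 1/A = 1 − 1/3.744 = 0.7329.
Known gains sum to 0.18 + 0.0659 + 0.405 = 0.6509.
g_alb = 0.7329 − 0.6509 = 0.08.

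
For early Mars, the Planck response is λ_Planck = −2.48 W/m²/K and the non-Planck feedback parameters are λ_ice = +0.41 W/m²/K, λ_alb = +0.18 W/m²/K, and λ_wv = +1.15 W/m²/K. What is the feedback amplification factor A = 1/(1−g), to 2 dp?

3.35

Convert to gains: g_ice = 0.41/2.48 = 0.1653; g_alb = 0.18/2.48 = 0.07258; g_wv = 1.15/2.48 = 0.4637.
Total gain g = 0.70158.
A = 1/(1 − 0.70158) = 3.35.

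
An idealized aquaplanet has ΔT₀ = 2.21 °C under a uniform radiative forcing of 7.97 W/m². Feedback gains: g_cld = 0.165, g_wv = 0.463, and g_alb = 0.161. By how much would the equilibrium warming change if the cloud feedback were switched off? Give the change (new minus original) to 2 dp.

-4.60 °C

Original: g = 0.789, ΔT = 2.21/(1−0.789) = 10.4739 °C.
Without cloud: g' = 0.624, ΔT' = 2.21/(1−0.624) = 5.8777 °C.
Change = 5.8777 − 10.4739 = -4.60 °C.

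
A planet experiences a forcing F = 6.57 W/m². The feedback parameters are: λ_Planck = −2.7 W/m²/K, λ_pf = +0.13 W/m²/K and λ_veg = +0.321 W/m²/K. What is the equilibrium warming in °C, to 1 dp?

Net feedback parameter λ = (−2.7) + (+0.13) + (+0.321) = -2.249 W/m²/K.
ΔT = −F/λ = −6.57/(-2.249) = 2.9 °C.

2.9 °C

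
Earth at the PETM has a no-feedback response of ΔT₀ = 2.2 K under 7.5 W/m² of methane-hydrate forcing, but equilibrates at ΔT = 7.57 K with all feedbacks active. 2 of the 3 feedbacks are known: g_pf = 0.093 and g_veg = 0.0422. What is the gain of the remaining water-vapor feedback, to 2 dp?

Amplification A = ΔT/ΔT₀ = 7.57/2.2 = 3.441.
Total gain g = 1 − 1/A = 1 − 1/3.441 = 0.7094.
Known gains sum to 0.093 + 0.0422 = 0.1352.
g_wv = 0.7094 − 0.1352 = 0.57.

0.57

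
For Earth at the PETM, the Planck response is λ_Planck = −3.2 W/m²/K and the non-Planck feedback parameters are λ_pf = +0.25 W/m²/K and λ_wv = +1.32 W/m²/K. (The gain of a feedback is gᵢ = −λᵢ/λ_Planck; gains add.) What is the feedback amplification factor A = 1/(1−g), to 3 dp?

Convert to gains: g_pf = 0.25/3.2 = 0.07812; g_wv = 1.32/3.2 = 0.4125.
Total gain g = 0.49062.
A = 1/(1 − 0.49062) = 1.963.

1.963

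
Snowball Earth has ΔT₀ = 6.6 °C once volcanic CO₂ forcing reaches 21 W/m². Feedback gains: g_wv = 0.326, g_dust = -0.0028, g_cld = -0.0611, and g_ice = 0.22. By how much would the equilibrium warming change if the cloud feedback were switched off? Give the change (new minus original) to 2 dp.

Original: g = 0.4821, ΔT = 6.6/(1−0.4821) = 12.7438 °C.
Without cloud: g' = 0.5432, ΔT' = 6.6/(1−0.5432) = 14.4483 °C.
Change = 14.4483 − 12.7438 = 1.70 °C.

1.70 °C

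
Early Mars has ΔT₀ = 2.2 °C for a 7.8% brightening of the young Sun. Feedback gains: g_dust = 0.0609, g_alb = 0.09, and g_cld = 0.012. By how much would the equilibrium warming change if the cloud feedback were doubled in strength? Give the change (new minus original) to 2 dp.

0.04 °C

Original: g = 0.1629, ΔT = 2.2/(1−0.1629) = 2.6281 °C.
With doubled cloud: g' = 0.1749, ΔT' = 2.2/(1−0.1749) = 2.6663 °C.
Change = 2.6663 − 2.6281 = 0.04 °C.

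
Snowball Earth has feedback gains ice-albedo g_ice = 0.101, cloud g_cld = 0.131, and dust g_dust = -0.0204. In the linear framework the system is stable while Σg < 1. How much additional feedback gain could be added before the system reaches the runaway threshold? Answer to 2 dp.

0.79

Current total gain = 0.101 + 0.131 − 0.0204 = 0.2116.
Margin to runaway = 1 − 0.2116 = 0.79.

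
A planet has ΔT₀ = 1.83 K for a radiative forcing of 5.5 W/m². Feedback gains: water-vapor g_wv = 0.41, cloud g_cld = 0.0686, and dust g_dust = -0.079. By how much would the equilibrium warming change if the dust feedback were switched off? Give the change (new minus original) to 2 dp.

0.46 K

Original: g = 0.3996, ΔT = 1.83/(1−0.3996) = 3.0480 K.
Without dust: g' = 0.4786, ΔT' = 1.83/(1−0.4786) = 3.5098 K.
Change = 3.5098 − 3.0480 = 0.46 K.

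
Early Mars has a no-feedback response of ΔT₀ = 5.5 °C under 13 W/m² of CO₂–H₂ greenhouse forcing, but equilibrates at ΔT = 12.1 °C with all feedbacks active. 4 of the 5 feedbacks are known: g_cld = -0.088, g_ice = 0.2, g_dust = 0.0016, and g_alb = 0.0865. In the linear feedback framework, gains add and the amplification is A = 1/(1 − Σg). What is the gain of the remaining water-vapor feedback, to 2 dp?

0.35

Amplification A = ΔT/ΔT₀ = 12.1/5.5 = 2.2.
Total gain g = 1 − 1/A = 1 − 1/2.2 = 0.5455.
Known gains sum to -0.088 + 0.2 + 0.0016 + 0.0865 = 0.2001.
g_wv = 0.5455 − 0.2001 = 0.35.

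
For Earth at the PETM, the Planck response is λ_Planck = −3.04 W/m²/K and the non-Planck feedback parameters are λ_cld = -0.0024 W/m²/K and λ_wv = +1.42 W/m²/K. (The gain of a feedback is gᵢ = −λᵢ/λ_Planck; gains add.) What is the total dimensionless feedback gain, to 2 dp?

Convert to gains: g_cld = -0.0024/3.04 = -0.00079; g_wv = 1.42/3.04 = 0.4671.
Total gain g = 0.46631.

0.47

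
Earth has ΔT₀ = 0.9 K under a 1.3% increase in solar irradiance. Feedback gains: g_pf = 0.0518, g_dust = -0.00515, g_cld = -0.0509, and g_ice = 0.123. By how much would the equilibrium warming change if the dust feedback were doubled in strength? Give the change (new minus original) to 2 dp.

-0.01 K

Original: g = 0.11875, ΔT = 0.9/(1−0.11875) = 1.0213 K.
With doubled dust: g' = 0.1136, ΔT' = 0.9/(1−0.1136) = 1.0153 K.
Change = 1.0153 − 1.0213 = -0.01 K.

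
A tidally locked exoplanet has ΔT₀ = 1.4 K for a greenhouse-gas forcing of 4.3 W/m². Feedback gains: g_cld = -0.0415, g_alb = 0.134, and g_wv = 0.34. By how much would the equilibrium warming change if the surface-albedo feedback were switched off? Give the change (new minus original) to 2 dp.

-0.47 K

Original: g = 0.4325, ΔT = 1.4/(1−0.4325) = 2.4670 K.
Without surface-albedo: g' = 0.2985, ΔT' = 1.4/(1−0.2985) = 1.9957 K.
Change = 1.9957 − 2.4670 = -0.47 K.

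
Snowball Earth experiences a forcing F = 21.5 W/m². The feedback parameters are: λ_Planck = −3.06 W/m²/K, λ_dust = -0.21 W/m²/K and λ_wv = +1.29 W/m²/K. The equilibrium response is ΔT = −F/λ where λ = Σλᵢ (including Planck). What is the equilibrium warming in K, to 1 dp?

Net feedback parameter λ = (−3.06) + (-0.21) + (+1.29) = -1.98 W/m²/K.
ΔT = −F/λ = −21.5/(-1.98) = 10.9 K.

10.9 K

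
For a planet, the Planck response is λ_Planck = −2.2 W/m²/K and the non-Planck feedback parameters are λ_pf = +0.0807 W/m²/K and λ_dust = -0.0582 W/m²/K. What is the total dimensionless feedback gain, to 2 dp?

Convert to gains: g_pf = 0.0807/2.2 = 0.03668; g_dust = -0.0582/2.2 = -0.02645.
Total gain g = 0.01023.

0.01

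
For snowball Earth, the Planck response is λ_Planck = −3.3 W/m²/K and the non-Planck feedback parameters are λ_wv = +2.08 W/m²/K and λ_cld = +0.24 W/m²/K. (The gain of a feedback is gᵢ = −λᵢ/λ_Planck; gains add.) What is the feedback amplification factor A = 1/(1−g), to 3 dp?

3.367

Convert to gains: g_wv = 2.08/3.3 = 0.6303; g_cld = 0.24/3.3 = 0.07273.
Total gain g = 0.70303.
A = 1/(1 − 0.70303) = 3.367.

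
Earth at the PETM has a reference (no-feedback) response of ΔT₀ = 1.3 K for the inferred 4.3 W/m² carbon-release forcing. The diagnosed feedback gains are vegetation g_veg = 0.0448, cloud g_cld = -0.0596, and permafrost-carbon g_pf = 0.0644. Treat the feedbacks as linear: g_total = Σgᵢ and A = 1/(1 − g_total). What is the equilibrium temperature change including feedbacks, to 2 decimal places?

1.37 K

Total gain g = 0.0448 − 0.0596 + 0.0644 = 0.0496.
Amplification A = 1/(1 − 0.0496) = 1.052.
ΔT = 1.3 × 1.052 = 1.37 K.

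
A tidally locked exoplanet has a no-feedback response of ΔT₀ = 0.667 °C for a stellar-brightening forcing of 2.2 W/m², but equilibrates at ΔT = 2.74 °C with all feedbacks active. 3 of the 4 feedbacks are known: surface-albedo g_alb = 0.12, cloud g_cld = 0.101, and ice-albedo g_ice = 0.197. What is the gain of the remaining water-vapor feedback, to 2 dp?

0.34

Amplification A = ΔT/ΔT₀ = 2.74/0.667 = 4.108.
Total gain g = 1 − 1/A = 1 − 1/4.108 = 0.7566.
Known gains sum to 0.12 + 0.101 + 0.197 = 0.418.
g_wv = 0.7566 − 0.418 = 0.34.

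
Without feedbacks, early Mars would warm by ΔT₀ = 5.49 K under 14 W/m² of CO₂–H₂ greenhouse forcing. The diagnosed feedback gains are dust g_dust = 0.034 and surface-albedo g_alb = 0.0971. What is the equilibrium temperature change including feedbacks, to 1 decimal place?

Total gain g = 0.034 + 0.0971 = 0.1311.
Amplification A = 1/(1 − 0.1311) = 1.151.
ΔT = 5.49 × 1.151 = 6.3 K.

6.3 K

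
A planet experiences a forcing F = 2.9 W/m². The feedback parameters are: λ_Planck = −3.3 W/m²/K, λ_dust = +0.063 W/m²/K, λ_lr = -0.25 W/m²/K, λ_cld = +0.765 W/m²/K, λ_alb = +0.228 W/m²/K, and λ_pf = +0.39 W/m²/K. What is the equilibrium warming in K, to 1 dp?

Net feedback parameter λ = (−3.3) + (+0.063) + (-0.25) + (+0.765) + (+0.228) + (+0.39) = -2.104 W/m²/K.
ΔT = −F/λ = −2.9/(-2.104) = 1.4 K.

1.4 K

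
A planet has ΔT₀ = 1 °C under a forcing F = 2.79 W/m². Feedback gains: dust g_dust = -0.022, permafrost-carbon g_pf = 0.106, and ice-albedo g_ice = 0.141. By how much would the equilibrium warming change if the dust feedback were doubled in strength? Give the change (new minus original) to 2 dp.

-0.04 °C

Original: g = 0.225, ΔT = 1/(1−0.225) = 1.2903 °C.
With doubled dust: g' = 0.203, ΔT' = 1/(1−0.203) = 1.2547 °C.
Change = 1.2547 − 1.2903 = -0.04 °C.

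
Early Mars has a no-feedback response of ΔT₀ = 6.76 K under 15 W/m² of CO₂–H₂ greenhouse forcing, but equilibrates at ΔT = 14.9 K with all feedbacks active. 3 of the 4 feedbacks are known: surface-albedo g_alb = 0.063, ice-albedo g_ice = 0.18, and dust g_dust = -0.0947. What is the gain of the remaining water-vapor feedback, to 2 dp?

Amplification A = ΔT/ΔT₀ = 14.9/6.76 = 2.204.
Total gain g = 1 − 1/A = 1 − 1/2.204 = 0.5463.
Known gains sum to 0.063 + 0.18 − 0.0947 = 0.1483.
g_wv = 0.5463 − 0.1483 = 0.40.

0.40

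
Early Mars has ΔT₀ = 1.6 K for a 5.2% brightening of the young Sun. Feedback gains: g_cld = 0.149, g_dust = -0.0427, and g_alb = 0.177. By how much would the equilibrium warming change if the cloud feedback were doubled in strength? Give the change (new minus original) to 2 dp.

0.59 K

Original: g = 0.2833, ΔT = 1.6/(1−0.2833) = 2.2325 K.
With doubled cloud: g' = 0.4323, ΔT' = 1.6/(1−0.4323) = 2.8184 K.
Change = 2.8184 − 2.2325 = 0.59 K.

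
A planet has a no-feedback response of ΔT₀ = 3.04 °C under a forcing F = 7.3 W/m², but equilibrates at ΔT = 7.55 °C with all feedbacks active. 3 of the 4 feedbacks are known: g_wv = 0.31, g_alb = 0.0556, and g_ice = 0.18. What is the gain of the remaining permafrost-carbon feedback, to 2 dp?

Amplification A = ΔT/ΔT₀ = 7.55/3.04 = 2.484.
Total gain g = 1 − 1/A = 1 − 1/2.484 = 0.5974.
Known gains sum to 0.31 + 0.0556 + 0.18 = 0.5456.
g_pf = 0.5974 − 0.5456 = 0.05.

0.05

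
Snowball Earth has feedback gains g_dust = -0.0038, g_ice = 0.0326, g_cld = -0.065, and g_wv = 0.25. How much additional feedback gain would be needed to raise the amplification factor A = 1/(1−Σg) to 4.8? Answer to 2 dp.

0.58

Current total gain = 0.2138.
Target gain for A = 4.8: g* = 1 − 1/4.8 = 0.7917.
Additional gain needed = 0.7917 − 0.2138 = 0.58.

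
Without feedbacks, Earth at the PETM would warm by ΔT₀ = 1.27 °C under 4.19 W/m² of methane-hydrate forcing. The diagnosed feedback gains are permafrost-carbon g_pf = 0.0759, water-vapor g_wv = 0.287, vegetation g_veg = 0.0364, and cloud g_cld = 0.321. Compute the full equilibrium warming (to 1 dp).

Total gain g = 0.0759 + 0.287 + 0.0364 + 0.321 = 0.7203.
Amplification A = 1/(1 − 0.7203) = 3.575.
ΔT = 1.27 × 3.575 = 4.5 °C.

4.5 °C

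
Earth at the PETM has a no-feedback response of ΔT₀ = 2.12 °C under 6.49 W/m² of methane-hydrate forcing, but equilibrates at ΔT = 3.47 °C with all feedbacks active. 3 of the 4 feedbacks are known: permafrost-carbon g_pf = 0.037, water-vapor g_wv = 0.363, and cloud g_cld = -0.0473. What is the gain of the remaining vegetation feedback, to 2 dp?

0.04

Amplification A = ΔT/ΔT₀ = 3.47/2.12 = 1.637.
Total gain g = 1 − 1/A = 1 − 1/1.637 = 0.3891.
Known gains sum to 0.037 + 0.363 − 0.0473 = 0.3527.
g_veg = 0.3891 − 0.3527 = 0.04.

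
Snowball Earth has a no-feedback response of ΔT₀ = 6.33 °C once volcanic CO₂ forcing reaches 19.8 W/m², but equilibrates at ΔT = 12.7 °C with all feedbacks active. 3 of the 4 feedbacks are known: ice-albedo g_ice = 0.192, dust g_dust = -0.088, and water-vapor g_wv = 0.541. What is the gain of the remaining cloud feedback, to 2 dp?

Amplification A = ΔT/ΔT₀ = 12.7/6.33 = 2.006.
Total gain g = 1 − 1/A = 1 − 1/2.006 = 0.5015.
Known gains sum to 0.192 − 0.088 + 0.541 = 0.645.
g_cld = 0.5015 − 0.645 = -0.14.

-0.14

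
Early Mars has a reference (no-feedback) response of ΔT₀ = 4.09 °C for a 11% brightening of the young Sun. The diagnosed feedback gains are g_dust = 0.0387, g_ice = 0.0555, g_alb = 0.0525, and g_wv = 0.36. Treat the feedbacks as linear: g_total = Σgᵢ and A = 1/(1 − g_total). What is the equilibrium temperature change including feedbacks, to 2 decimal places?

Total gain g = 0.0387 + 0.0555 + 0.0525 + 0.36 = 0.5067.
Amplification A = 1/(1 − 0.5067) = 2.027.
ΔT = 4.09 × 2.027 = 8.29 °C.

8.29 °C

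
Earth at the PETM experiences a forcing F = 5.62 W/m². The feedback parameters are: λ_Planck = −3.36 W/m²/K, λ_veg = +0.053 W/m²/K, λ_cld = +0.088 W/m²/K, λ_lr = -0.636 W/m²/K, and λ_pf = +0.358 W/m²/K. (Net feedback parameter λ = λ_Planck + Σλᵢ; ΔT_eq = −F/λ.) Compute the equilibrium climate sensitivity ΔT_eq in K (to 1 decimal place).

1.6 K

Net feedback parameter λ = (−3.36) + (+0.053) + (+0.088) + (-0.636) + (+0.358) = -3.497 W/m²/K.
ΔT = −F/λ = −5.62/(-3.497) = 1.6 K.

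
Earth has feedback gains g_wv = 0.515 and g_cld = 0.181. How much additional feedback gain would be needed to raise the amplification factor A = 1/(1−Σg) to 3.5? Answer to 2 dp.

0.02

Current total gain = 0.696.
Target gain for A = 3.5: g* = 1 − 1/3.5 = 0.7143.
Additional gain needed = 0.7143 − 0.696 = 0.02.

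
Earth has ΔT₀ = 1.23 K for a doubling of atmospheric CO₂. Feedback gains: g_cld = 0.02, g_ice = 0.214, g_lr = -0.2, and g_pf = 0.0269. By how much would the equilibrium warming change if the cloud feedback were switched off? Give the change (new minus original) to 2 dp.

Original: g = 0.0609, ΔT = 1.23/(1−0.0609) = 1.3098 K.
Without cloud: g' = 0.0409, ΔT' = 1.23/(1−0.0409) = 1.2825 K.
Change = 1.2825 − 1.3098 = -0.03 K.

-0.03 K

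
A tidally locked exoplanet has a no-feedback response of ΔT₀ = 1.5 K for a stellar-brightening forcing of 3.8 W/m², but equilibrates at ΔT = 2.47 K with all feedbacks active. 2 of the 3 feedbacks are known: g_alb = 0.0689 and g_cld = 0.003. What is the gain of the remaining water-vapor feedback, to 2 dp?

0.32

Amplification A = ΔT/ΔT₀ = 2.47/1.5 = 1.647.
Total gain g = 1 − 1/A = 1 − 1/1.647 = 0.3928.
Known gains sum to 0.0689 + 0.003 = 0.0719.
g_wv = 0.3928 − 0.0719 = 0.32.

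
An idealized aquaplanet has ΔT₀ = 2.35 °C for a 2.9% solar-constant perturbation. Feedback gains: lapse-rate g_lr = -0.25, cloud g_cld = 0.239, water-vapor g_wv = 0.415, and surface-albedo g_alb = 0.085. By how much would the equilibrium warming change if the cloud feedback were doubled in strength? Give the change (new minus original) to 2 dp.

Original: g = 0.489, ΔT = 2.35/(1−0.489) = 4.5988 °C.
With doubled cloud: g' = 0.728, ΔT' = 2.35/(1−0.728) = 8.6397 °C.
Change = 8.6397 − 4.5988 = 4.04 °C.

4.04 °C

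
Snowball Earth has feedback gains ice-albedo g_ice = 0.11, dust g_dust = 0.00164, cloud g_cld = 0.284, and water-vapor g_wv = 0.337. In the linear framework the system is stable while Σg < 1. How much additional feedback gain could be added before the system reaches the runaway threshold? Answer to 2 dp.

Current total gain = 0.11 + 0.00164 + 0.284 + 0.337 = 0.73264.
Margin to runaway = 1 − 0.73264 = 0.27.

0.27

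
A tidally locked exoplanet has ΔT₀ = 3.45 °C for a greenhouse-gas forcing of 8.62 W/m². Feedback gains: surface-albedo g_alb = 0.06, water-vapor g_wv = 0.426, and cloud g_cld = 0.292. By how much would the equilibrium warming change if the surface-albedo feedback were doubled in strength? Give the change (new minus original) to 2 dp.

5.76 °C

Original: g = 0.778, ΔT = 3.45/(1−0.778) = 15.5405 °C.
With doubled surface-albedo: g' = 0.838, ΔT' = 3.45/(1−0.838) = 21.2963 °C.
Change = 21.2963 − 15.5405 = 5.76 °C.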